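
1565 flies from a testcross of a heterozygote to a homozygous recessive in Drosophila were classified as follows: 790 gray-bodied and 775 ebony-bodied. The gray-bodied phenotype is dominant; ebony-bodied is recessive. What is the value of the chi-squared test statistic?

A testcross of a heterozygote (Aa × aa) gives a 1:1 phenotypic ratio.
Expected counts for N = 1565 under a 1:1 ratio (total parts = 2):
  gray-bodied: 1565 × 1/2 = 782.5
  ebony-bodied: 1565 × 1/2 = 782.5
χ² = Σ (O − E)² / E
  gray-bodied: (790 − 782.5)² / 782.5 = 0.0719
  ebony-bodied: (775 − 782.5)² / 782.5 = 0.0719
χ² = 0.0719 + 0.0719 = 0.1438 ≈ 0.144

0.144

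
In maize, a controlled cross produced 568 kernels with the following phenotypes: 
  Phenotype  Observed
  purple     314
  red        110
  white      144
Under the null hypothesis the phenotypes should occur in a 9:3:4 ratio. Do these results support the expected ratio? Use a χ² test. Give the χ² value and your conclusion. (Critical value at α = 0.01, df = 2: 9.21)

Total ratio parts = 16. Expected numbers out of 568:
  purple: 568 × 9/16 = 319.5
  red: 568 × 3/16 = 106.5
  white: 568 × 4/16 = 142
χ² = Σ (O − E)² / E
  purple: (314 − 319.5)² / 319.5 = 0.0947
  red: (110 − 106.5)² / 106.5 = 0.1150
  white: (144 − 142)² / 142 = 0.0282
χ² = 0.0947 + 0.1150 + 0.0282 = 0.2379 ≈ 0.238
Degrees of freedom = 3 − 1 = 2; critical value at α = 0.01 is 9.21.
Since 0.238 < 9.21, we fail to reject the null hypothesis — the data are consistent with the 9:3:4 ratio.

0.238; consistent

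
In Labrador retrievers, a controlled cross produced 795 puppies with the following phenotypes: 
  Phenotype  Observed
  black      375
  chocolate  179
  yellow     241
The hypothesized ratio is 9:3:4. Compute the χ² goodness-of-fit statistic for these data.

26.647

Total ratio parts = 16. Expected numbers out of 795:
  black: 795 × 9/16 = 447.1875
  chocolate: 795 × 3/16 = 149.0625
  yellow: 795 × 4/16 = 198.75
χ² = Σ (O − E)² / E
  black: (375 − 447.1875)² / 447.1875 = 11.6529
  chocolate: (179 − 149.0625)² / 149.0625 = 6.0126
  yellow: (241 − 198.75)² / 198.75 = 8.9814
χ² = 11.6529 + 6.0126 + 8.9814 = 26.6469 ≈ 26.647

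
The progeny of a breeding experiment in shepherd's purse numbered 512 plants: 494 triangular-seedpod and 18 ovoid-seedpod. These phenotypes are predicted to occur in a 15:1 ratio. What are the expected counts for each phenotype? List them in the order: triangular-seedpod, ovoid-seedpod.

480, 32

Total ratio parts = 16. Expected numbers out of 512:
  triangular-seedpod: 512 × 15/16 = 480
  ovoid-seedpod: 512 × 1/16 = 32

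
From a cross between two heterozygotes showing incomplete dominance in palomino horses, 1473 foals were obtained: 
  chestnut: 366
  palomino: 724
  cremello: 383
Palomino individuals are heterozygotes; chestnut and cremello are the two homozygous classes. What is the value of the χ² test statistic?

0.817

With incomplete dominance, a heterozygote × heterozygote cross gives a 1:2:1 phenotypic ratio.
Expected counts for N = 1473 under a 1:2:1 ratio (total parts = 4):
  chestnut: 1473 × 1/4 = 368.25
  palomino: 1473 × 2/4 = 736.5
  cremello: 1473 × 1/4 = 368.25
χ² = Σ (O − E)² / E
  chestnut: (366 − 368.25)² / 368.25 = 0.0137
  palomino: (724 − 736.5)² / 736.5 = 0.2122
  cremello: (383 − 368.25)² / 368.25 = 0.5908
χ² = 0.0137 + 0.2122 + 0.5908 = 0.8167 ≈ 0.817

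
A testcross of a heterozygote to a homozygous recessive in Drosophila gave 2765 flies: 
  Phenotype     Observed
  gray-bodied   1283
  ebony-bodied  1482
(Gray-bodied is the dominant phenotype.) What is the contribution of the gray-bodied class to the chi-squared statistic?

A testcross of a heterozygote (Aa × aa) gives a 1:1 phenotypic ratio.
The 1:1 ratio has 2 parts, so with N = 2765 the expected counts are:
  gray-bodied: 2765 × 1/2 = 1382.5
  ebony-bodied: 2765 × 1/2 = 1382.5
Contribution of gray-bodied: (1283 − 1382.5)² / 1382.5 = 7.1611

7.161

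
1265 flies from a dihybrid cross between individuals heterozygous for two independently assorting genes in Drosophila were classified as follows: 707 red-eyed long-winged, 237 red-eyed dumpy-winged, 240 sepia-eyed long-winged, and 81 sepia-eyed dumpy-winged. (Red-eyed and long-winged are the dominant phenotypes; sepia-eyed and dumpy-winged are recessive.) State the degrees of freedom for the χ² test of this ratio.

3

A dihybrid F₂ with independent assortment and complete dominance at both loci gives a 9:3:3:1 phenotypic ratio.
A goodness-of-fit test with 4 phenotype classes has df = 4 − 1 = 3.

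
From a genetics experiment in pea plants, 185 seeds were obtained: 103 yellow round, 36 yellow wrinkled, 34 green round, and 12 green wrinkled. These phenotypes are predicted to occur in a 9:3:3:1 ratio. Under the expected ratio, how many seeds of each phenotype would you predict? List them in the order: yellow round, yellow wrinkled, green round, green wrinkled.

104.0625, 34.6875, 34.6875, 11.5625

The 9:3:3:1 ratio has 16 parts, so with N = 185 the expected counts are:
  yellow round: 185 × 9/16 = 104.0625
  yellow wrinkled: 185 × 3/16 = 34.6875
  green round: 185 × 3/16 = 34.6875
  green wrinkled: 185 × 1/16 = 11.5625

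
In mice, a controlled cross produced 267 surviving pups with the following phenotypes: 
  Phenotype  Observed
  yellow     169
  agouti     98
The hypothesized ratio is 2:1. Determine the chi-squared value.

1.365

Expected counts for N = 267 under a 2:1 ratio (total parts = 3):
  yellow: 267 × 2/3 = 178
  agouti: 267 × 1/3 = 89
χ² = Σ (O − E)² / E
  yellow: (169 − 178)² / 178 = 0.4551
  agouti: (98 − 89)² / 89 = 0.9101
χ² = 0.4551 + 0.9101 = 1.3652 ≈ 1.365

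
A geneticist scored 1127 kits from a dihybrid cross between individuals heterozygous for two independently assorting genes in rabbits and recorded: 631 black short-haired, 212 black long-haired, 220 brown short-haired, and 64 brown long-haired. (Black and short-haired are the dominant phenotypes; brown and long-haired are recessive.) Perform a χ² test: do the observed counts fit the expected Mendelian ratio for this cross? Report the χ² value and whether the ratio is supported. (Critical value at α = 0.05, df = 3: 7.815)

0.961; consistent

A dihybrid F₂ with independent assortment and complete dominance at both loci gives a 9:3:3:1 phenotypic ratio.
Under the 9:3:3:1 hypothesis (Σ ratio = 16, N = 1127):
  black short-haired: 1127 × 9/16 = 633.9375
  black long-haired: 1127 × 3/16 = 211.3125
  brown short-haired: 1127 × 3/16 = 211.3125
  brown long-haired: 1127 × 1/16 = 70.4375
χ² = Σ (O − E)² / E
  black short-haired: (631 − 633.9375)² / 633.9375 = 0.0136
  black long-haired: (212 − 211.3125)² / 211.3125 = 0.0022
  brown short-haired: (220 − 211.3125)² / 211.3125 = 0.3572
  brown long-haired: (64 − 70.4375)² / 70.4375 = 0.5883
χ² = 0.0136 + 0.0022 + 0.3572 + 0.5883 = 0.9613 ≈ 0.961
Degrees of freedom = 4 − 1 = 3; critical value at α = 0.05 is 7.815.
Since 0.961 < 7.815, we fail to reject the null hypothesis — the data are consistent with the 9:3:3:1 ratio.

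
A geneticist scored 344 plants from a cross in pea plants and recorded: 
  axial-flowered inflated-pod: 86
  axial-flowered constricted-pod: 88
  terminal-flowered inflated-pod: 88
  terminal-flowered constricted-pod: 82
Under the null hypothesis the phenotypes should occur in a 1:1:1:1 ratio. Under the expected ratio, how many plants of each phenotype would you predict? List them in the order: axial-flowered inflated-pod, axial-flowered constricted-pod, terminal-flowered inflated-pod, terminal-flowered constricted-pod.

Expected counts for N = 344 under a 1:1:1:1 ratio (total parts = 4):
  axial-flowered inflated-pod: 344 × 1/4 = 86
  axial-flowered constricted-pod: 344 × 1/4 = 86
  terminal-flowered inflated-pod: 344 × 1/4 = 86
  terminal-flowered constricted-pod: 344 × 1/4 = 86

86, 86, 86, 86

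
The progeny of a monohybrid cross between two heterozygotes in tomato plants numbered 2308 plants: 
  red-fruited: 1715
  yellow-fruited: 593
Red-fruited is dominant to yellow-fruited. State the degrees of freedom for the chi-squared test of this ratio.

1

For a monohybrid cross between heterozygotes with complete dominance, the expected phenotypic ratio is 3:1.
A goodness-of-fit test with 2 phenotype classes has df = 2 − 1 = 1.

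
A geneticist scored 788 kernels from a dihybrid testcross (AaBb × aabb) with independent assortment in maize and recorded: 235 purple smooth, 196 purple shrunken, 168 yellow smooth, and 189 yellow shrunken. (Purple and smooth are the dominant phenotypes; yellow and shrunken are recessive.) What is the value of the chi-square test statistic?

A dihybrid testcross with independent assortment gives a 1:1:1:1 ratio.
Under the 1:1:1:1 hypothesis (Σ ratio = 4, N = 788):
  purple smooth: 788 × 1/4 = 197
  purple shrunken: 788 × 1/4 = 197
  yellow smooth: 788 × 1/4 = 197
  yellow shrunken: 788 × 1/4 = 197
χ² = Σ (O − E)² / E
  purple smooth: (235 − 197)² / 197 = 7.3299
  purple shrunken: (196 − 197)² / 197 = 0.0051
  yellow smooth: (168 − 197)² / 197 = 4.2690
  yellow shrunken: (189 − 197)² / 197 = 0.3249
χ² = 7.3299 + 0.0051 + 4.2690 + 0.3249 = 11.9289 ≈ 11.929

11.929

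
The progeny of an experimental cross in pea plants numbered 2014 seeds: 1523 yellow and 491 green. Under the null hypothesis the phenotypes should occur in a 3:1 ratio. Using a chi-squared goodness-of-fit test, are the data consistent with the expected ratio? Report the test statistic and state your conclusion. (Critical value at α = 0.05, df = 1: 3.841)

Expected counts for N = 2014 under a 3:1 ratio (total parts = 4):
  yellow: 2014 × 3/4 = 1510.5
  green: 2014 × 1/4 = 503.5
χ² = Σ (O − E)² / E
  yellow: (1523 − 1510.5)² / 1510.5 = 0.1034
  green: (491 − 503.5)² / 503.5 = 0.3103
χ² = 0.1034 + 0.3103 = 0.4137 ≈ 0.414
Degrees of freedom = 2 − 1 = 1; critical value at α = 0.05 is 3.841.
Since 0.414 < 3.841, we fail to reject the null hypothesis — the data are consistent with the 3:1 ratio.

0.414; consistent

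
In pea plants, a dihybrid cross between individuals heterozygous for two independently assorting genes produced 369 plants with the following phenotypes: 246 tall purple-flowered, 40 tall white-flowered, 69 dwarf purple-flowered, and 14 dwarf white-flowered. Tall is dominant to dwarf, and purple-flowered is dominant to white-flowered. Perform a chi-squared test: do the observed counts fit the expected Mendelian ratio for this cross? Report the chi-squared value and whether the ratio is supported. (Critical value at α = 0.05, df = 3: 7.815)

22.993; not consistent

A dihybrid F₂ with independent assortment and complete dominance at both loci gives a 9:3:3:1 phenotypic ratio.
Under the 9:3:3:1 hypothesis (Σ ratio = 16, N = 369):
  tall purple-flowered: 369 × 9/16 = 207.5625
  tall white-flowered: 369 × 3/16 = 69.1875
  dwarf purple-flowered: 369 × 3/16 = 69.1875
  dwarf white-flowered: 369 × 1/16 = 23.0625
χ² = Σ (O − E)² / E
  tall purple-flowered: (246 − 207.5625)² / 207.5625 = 7.1181
  tall white-flowered: (40 − 69.1875)² / 69.1875 = 12.3131
  dwarf purple-flowered: (69 − 69.1875)² / 69.1875 = 0.0005
  dwarf white-flowered: (14 − 23.0625)² / 23.0625 = 3.5611
χ² = 7.1181 + 12.3131 + 0.0005 + 3.5611 = 22.9928 ≈ 22.993
Degrees of freedom = 4 − 1 = 3; critical value at α = 0.05 is 7.815.
Since 22.993 > 7.815, we reject the null hypothesis — the data do not fit the 9:3:3:1 ratio.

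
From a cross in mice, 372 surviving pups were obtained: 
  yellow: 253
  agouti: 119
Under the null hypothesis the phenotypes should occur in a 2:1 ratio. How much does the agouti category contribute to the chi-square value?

The 2:1 ratio has 3 parts, so with N = 372 the expected counts are:
  yellow: 372 × 2/3 = 248
  agouti: 372 × 1/3 = 124
Contribution of agouti: (119 − 124)² / 124 = 0.2016

0.202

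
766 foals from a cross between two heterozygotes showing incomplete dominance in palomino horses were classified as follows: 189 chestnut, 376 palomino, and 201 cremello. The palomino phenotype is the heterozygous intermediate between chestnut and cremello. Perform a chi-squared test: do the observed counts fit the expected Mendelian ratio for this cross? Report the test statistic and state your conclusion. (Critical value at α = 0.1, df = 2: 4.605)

0.632; consistent

With incomplete dominance, a heterozygote × heterozygote cross gives a 1:2:1 phenotypic ratio.
Total ratio parts = 4. Expected numbers out of 766:
  chestnut: 766 × 1/4 = 191.5
  palomino: 766 × 2/4 = 383
  cremello: 766 × 1/4 = 191.5
χ² = Σ (O − E)² / E
  chestnut: (189 − 191.5)² / 191.5 = 0.0326
  palomino: (376 − 383)² / 383 = 0.1279
  cremello: (201 − 191.5)² / 191.5 = 0.4713
χ² = 0.0326 + 0.1279 + 0.4713 = 0.6318 ≈ 0.632
Degrees of freedom = 3 − 1 = 2; critical value at α = 0.1 is 4.605.
Since 0.632 < 4.605, we fail to reject the null hypothesis — the data are consistent with the 1:2:1 ratio.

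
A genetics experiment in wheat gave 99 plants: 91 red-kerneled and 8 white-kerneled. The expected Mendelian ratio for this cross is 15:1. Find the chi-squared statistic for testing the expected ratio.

Total ratio parts = 16. Expected numbers out of 99:
  red-kerneled: 99 × 15/16 = 92.8125
  white-kerneled: 99 × 1/16 = 6.1875
χ² = Σ (O − E)² / E
  red-kerneled: (91 − 92.8125)² / 92.8125 = 0.0354
  white-kerneled: (8 − 6.1875)² / 6.1875 = 0.5309
χ² = 0.0354 + 0.5309 = 0.5663 ≈ 0.566

0.566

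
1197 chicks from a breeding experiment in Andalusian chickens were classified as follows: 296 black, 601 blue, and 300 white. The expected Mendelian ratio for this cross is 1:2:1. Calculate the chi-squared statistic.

0.048

Under the 1:2:1 hypothesis (Σ ratio = 4, N = 1197):
  black: 1197 × 1/4 = 299.25
  blue: 1197 × 2/4 = 598.5
  white: 1197 × 1/4 = 299.25
χ² = Σ (O − E)² / E
  black: (296 − 299.25)² / 299.25 = 0.0353
  blue: (601 − 598.5)² / 598.5 = 0.0104
  white: (300 − 299.25)² / 299.25 = 0.0019
χ² = 0.0353 + 0.0104 + 0.0019 = 0.0476 ≈ 0.048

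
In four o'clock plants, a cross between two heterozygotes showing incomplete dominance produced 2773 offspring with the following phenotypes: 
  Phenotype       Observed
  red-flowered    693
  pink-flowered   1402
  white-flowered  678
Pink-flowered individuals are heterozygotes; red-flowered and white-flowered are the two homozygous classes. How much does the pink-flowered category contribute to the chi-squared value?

With incomplete dominance, a heterozygote × heterozygote cross gives a 1:2:1 phenotypic ratio.
Expected counts for N = 2773 under a 1:2:1 ratio (total parts = 4):
  red-flowered: 2773 × 1/4 = 693.25
  pink-flowered: 2773 × 2/4 = 1386.5
  white-flowered: 2773 × 1/4 = 693.25
Contribution of pink-flowered: (1402 − 1386.5)² / 1386.5 = 0.1733

0.173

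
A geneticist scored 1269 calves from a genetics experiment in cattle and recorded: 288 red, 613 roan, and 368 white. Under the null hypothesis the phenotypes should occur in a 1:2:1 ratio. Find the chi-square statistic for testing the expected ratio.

Under the 1:2:1 hypothesis (Σ ratio = 4, N = 1269):
  red: 1269 × 1/4 = 317.25
  roan: 1269 × 2/4 = 634.5
  white: 1269 × 1/4 = 317.25
χ² = Σ (O − E)² / E
  red: (288 − 317.25)² / 317.25 = 2.6968
  roan: (613 − 634.5)² / 634.5 = 0.7285
  white: (368 − 317.25)² / 317.25 = 8.1184
χ² = 2.6968 + 0.7285 + 8.1184 = 11.5437 ≈ 11.544

11.544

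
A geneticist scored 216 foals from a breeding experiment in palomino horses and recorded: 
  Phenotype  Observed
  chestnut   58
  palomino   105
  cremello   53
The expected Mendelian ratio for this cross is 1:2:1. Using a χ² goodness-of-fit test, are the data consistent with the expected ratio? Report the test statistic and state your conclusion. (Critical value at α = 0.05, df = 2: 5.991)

0.398; consistent

The 1:2:1 ratio has 4 parts, so with N = 216 the expected counts are:
  chestnut: 216 × 1/4 = 54
  palomino: 216 × 2/4 = 108
  cremello: 216 × 1/4 = 54
χ² = Σ (O − E)² / E
  chestnut: (58 − 54)² / 54 = 0.2963
  palomino: (105 − 108)² / 108 = 0.0833
  cremello: (53 − 54)² / 54 = 0.0185
χ² = 0.2963 + 0.0833 + 0.0185 = 0.3981 ≈ 0.398
Degrees of freedom = 3 − 1 = 2; critical value at α = 0.05 is 5.991.
Since 0.398 < 5.991, we fail to reject the null hypothesis — the data are consistent with the 1:2:1 ratio.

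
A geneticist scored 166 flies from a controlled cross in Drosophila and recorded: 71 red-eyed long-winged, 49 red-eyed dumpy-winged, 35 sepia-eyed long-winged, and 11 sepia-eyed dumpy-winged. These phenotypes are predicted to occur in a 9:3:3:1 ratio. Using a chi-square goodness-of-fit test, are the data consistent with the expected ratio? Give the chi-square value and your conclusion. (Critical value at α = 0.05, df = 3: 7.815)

16.147; not consistent

Expected counts for N = 166 under a 9:3:3:1 ratio (total parts = 16):
  red-eyed long-winged: 166 × 9/16 = 93.375
  red-eyed dumpy-winged: 166 × 3/16 = 31.125
  sepia-eyed long-winged: 166 × 3/16 = 31.125
  sepia-eyed dumpy-winged: 166 × 1/16 = 10.375
χ² = Σ (O − E)² / E
  red-eyed long-winged: (71 − 93.375)² / 93.375 = 5.3616
  red-eyed dumpy-winged: (49 − 31.125)² / 31.125 = 10.2656
  sepia-eyed long-winged: (35 − 31.125)² / 31.125 = 0.4824
  sepia-eyed dumpy-winged: (11 − 10.375)² / 10.375 = 0.0377
χ² = 5.3616 + 10.2656 + 0.4824 + 0.0377 = 16.1473 ≈ 16.147
Degrees of freedom = 4 − 1 = 3; critical value at α = 0.05 is 7.815.
Since 16.147 > 7.815, we reject the null hypothesis — the data do not fit the 9:3:3:1 ratio.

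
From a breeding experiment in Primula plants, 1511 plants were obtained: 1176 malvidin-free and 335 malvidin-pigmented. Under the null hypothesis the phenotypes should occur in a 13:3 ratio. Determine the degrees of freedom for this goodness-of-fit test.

A goodness-of-fit test with 2 phenotype classes has df = 2 − 1 = 1.

1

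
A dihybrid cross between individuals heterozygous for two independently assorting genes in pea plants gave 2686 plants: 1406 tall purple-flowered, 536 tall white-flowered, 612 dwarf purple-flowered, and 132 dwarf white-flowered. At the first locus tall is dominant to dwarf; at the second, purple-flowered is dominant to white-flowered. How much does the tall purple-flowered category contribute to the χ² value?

A dihybrid F₂ with independent assortment and complete dominance at both loci gives a 9:3:3:1 phenotypic ratio.
The 9:3:3:1 ratio has 16 parts, so with N = 2686 the expected counts are:
  tall purple-flowered: 2686 × 9/16 = 1510.875
  tall white-flowered: 2686 × 3/16 = 503.625
  dwarf purple-flowered: 2686 × 3/16 = 503.625
  dwarf white-flowered: 2686 × 1/16 = 167.875
Contribution of tall purple-flowered: (1406 − 1510.875)² / 1510.875 = 7.2797

7.280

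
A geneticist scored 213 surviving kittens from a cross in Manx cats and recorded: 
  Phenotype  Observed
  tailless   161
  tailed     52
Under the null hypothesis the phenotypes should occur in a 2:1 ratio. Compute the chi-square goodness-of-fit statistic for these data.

Under the 2:1 hypothesis (Σ ratio = 3, N = 213):
  tailless: 213 × 2/3 = 142
  tailed: 213 × 1/3 = 71
χ² = Σ (O − E)² / E
  tailless: (161 − 142)² / 142 = 2.5423
  tailed: (52 − 71)² / 71 = 5.0845
χ² = 2.5423 + 5.0845 = 7.6268 ≈ 7.627

7.627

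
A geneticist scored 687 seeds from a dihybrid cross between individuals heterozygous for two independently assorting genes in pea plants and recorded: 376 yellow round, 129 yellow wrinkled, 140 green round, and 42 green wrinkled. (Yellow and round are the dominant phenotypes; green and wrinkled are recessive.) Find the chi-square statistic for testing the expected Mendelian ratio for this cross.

1.274

A dihybrid F₂ with independent assortment and complete dominance at both loci gives a 9:3:3:1 phenotypic ratio.
Total ratio parts = 16. Expected numbers out of 687:
  yellow round: 687 × 9/16 = 386.4375
  yellow wrinkled: 687 × 3/16 = 128.8125
  green round: 687 × 3/16 = 128.8125
  green wrinkled: 687 × 1/16 = 42.9375
χ² = Σ (O − E)² / E
  yellow round: (376 − 386.4375)² / 386.4375 = 0.2819
  yellow wrinkled: (129 − 128.8125)² / 128.8125 = 0.0003
  green round: (140 − 128.8125)² / 128.8125 = 0.9716
  green wrinkled: (42 − 42.9375)² / 42.9375 = 0.0205
χ² = 0.2819 + 0.0003 + 0.9716 + 0.0205 = 1.2743 ≈ 1.274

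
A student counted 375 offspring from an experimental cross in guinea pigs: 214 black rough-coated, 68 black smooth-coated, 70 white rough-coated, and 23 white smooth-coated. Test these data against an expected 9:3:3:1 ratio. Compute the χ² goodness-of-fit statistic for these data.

Under the 9:3:3:1 hypothesis (Σ ratio = 16, N = 375):
  black rough-coated: 375 × 9/16 = 210.9375
  black smooth-coated: 375 × 3/16 = 70.3125
  white rough-coated: 375 × 3/16 = 70.3125
  white smooth-coated: 375 × 1/16 = 23.4375
χ² = Σ (O − E)² / E
  black rough-coated: (214 − 210.9375)² / 210.9375 = 0.0445
  black smooth-coated: (68 − 70.3125)² / 70.3125 = 0.0761
  white rough-coated: (70 − 70.3125)² / 70.3125 = 0.0014
  white smooth-coated: (23 − 23.4375)² / 23.4375 = 0.0082
χ² = 0.0445 + 0.0761 + 0.0014 + 0.0082 = 0.1302 ≈ 0.130

0.130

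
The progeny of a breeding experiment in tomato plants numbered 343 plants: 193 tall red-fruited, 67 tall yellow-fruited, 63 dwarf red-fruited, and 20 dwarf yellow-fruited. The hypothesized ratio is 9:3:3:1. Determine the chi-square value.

The 9:3:3:1 ratio has 16 parts, so with N = 343 the expected counts are:
  tall red-fruited: 343 × 9/16 = 192.9375
  tall yellow-fruited: 343 × 3/16 = 64.3125
  dwarf red-fruited: 343 × 3/16 = 64.3125
  dwarf yellow-fruited: 343 × 1/16 = 21.4375
χ² = Σ (O − E)² / E
  tall red-fruited: (193 − 192.9375)² / 192.9375 = 0.0000
  tall yellow-fruited: (67 − 64.3125)² / 64.3125 = 0.1123
  dwarf red-fruited: (63 − 64.3125)² / 64.3125 = 0.0268
  dwarf yellow-fruited: (20 − 21.4375)² / 21.4375 = 0.0964
χ² = 0.0000 + 0.1123 + 0.0268 + 0.0964 = 0.2355 ≈ 0.236

0.236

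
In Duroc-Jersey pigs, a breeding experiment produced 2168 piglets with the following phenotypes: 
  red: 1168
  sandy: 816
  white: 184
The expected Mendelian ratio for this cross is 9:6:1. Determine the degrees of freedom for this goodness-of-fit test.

A goodness-of-fit test with 3 phenotype classes has df = 3 − 1 = 2.

2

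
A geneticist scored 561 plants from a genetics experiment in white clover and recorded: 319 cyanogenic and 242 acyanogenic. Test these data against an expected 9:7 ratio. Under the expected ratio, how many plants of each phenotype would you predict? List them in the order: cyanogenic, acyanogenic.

315.5625, 245.4375

Total ratio parts = 16. Expected numbers out of 561:
  cyanogenic: 561 × 9/16 = 315.5625
  acyanogenic: 561 × 7/16 = 245.4375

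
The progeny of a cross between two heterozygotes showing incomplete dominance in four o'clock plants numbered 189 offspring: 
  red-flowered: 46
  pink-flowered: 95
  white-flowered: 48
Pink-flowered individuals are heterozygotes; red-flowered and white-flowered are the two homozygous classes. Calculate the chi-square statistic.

With incomplete dominance, a heterozygote × heterozygote cross gives a 1:2:1 phenotypic ratio.
Total ratio parts = 4. Expected numbers out of 189:
  red-flowered: 189 × 1/4 = 47.25
  pink-flowered: 189 × 2/4 = 94.5
  white-flowered: 189 × 1/4 = 47.25
χ² = Σ (O − E)² / E
  red-flowered: (46 − 47.25)² / 47.25 = 0.0331
  pink-flowered: (95 − 94.5)² / 94.5 = 0.0026
  white-flowered: (48 − 47.25)² / 47.25 = 0.0119
χ² = 0.0331 + 0.0026 + 0.0119 = 0.0476 ≈ 0.048

0.048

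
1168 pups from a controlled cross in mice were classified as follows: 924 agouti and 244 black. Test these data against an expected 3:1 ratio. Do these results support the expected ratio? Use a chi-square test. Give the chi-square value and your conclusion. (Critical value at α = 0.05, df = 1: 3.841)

Expected counts for N = 1168 under a 3:1 ratio (total parts = 4):
  agouti: 1168 × 3/4 = 876
  black: 1168 × 1/4 = 292
χ² = Σ (O − E)² / E
  agouti: (924 − 876)² / 876 = 2.6301
  black: (244 − 292)² / 292 = 7.8904
χ² = 2.6301 + 7.8904 = 10.5205 ≈ 10.521
Degrees of freedom = 2 − 1 = 1; critical value at α = 0.05 is 3.841.
Since 10.521 > 3.841, we reject the null hypothesis — the data do not fit the 3:1 ratio.

10.521; not consistent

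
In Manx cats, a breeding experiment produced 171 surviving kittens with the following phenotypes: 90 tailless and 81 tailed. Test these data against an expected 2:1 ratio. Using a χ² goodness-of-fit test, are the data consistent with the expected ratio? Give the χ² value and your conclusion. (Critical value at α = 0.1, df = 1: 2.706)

Under the 2:1 hypothesis (Σ ratio = 3, N = 171):
  tailless: 171 × 2/3 = 114
  tailed: 171 × 1/3 = 57
χ² = Σ (O − E)² / E
  tailless: (90 − 114)² / 114 = 5.0526
  tailed: (81 − 57)² / 57 = 10.1053
χ² = 5.0526 + 10.1053 = 15.1579 ≈ 15.158
Degrees of freedom = 2 − 1 = 1; critical value at α = 0.1 is 2.706.
Since 15.158 > 2.706, we reject the null hypothesis — the data do not fit the 2:1 ratio.

15.158; not consistent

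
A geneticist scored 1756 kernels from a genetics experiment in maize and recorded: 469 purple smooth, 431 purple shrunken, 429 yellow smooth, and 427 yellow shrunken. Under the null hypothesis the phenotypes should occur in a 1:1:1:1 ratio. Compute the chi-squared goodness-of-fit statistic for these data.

Expected counts for N = 1756 under a 1:1:1:1 ratio (total parts = 4):
  purple smooth: 1756 × 1/4 = 439
  purple shrunken: 1756 × 1/4 = 439
  yellow smooth: 1756 × 1/4 = 439
  yellow shrunken: 1756 × 1/4 = 439
χ² = Σ (O − E)² / E
  purple smooth: (469 − 439)² / 439 = 2.0501
  purple shrunken: (431 − 439)² / 439 = 0.1458
  yellow smooth: (429 − 439)² / 439 = 0.2278
  yellow shrunken: (427 − 439)² / 439 = 0.3280
χ² = 2.0501 + 0.1458 + 0.2278 + 0.3280 = 2.7517 ≈ 2.752

2.752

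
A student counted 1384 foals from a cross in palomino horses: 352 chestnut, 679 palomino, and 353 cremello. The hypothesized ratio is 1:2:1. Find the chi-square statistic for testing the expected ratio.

0.490

Under the 1:2:1 hypothesis (Σ ratio = 4, N = 1384):
  chestnut: 1384 × 1/4 = 346
  palomino: 1384 × 2/4 = 692
  cremello: 1384 × 1/4 = 346
χ² = Σ (O − E)² / E
  chestnut: (352 − 346)² / 346 = 0.1040
  palomino: (679 − 692)² / 692 = 0.2442
  cremello: (353 − 346)² / 346 = 0.1416
χ² = 0.1040 + 0.2442 + 0.1416 = 0.4898 ≈ 0.490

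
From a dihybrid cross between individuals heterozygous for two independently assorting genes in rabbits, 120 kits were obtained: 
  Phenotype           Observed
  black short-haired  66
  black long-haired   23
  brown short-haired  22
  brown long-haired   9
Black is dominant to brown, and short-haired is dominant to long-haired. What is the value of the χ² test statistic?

A dihybrid F₂ with independent assortment and complete dominance at both loci gives a 9:3:3:1 phenotypic ratio.
Expected counts for N = 120 under a 9:3:3:1 ratio (total parts = 16):
  black short-haired: 120 × 9/16 = 67.5
  black long-haired: 120 × 3/16 = 22.5
  brown short-haired: 120 × 3/16 = 22.5
  brown long-haired: 120 × 1/16 = 7.5
χ² = Σ (O − E)² / E
  black short-haired: (66 − 67.5)² / 67.5 = 0.0333
  black long-haired: (23 − 22.5)² / 22.5 = 0.0111
  brown short-haired: (22 − 22.5)² / 22.5 = 0.0111
  brown long-haired: (9 − 7.5)² / 7.5 = 0.3000
χ² = 0.0333 + 0.0111 + 0.0111 + 0.3000 = 0.3555 ≈ 0.356

0.356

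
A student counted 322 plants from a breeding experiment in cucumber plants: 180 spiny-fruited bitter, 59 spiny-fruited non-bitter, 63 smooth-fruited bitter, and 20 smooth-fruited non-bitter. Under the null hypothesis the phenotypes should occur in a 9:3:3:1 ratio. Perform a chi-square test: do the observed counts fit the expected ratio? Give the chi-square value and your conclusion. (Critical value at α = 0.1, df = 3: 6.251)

Expected counts for N = 322 under a 9:3:3:1 ratio (total parts = 16):
  spiny-fruited bitter: 322 × 9/16 = 181.125
  spiny-fruited non-bitter: 322 × 3/16 = 60.375
  smooth-fruited bitter: 322 × 3/16 = 60.375
  smooth-fruited non-bitter: 322 × 1/16 = 20.125
χ² = Σ (O − E)² / E
  spiny-fruited bitter: (180 − 181.125)² / 181.125 = 0.0070
  spiny-fruited non-bitter: (59 − 60.375)² / 60.375 = 0.0313
  smooth-fruited bitter: (63 − 60.375)² / 60.375 = 0.1141
  smooth-fruited non-bitter: (20 − 20.125)² / 20.125 = 0.0008
χ² = 0.0070 + 0.0313 + 0.1141 + 0.0008 = 0.1532 ≈ 0.153
Degrees of freedom = 4 − 1 = 3; critical value at α = 0.1 is 6.251.
Since 0.153 < 6.251, we fail to reject the null hypothesis — the data are consistent with the 9:3:3:1 ratio.

0.153; consistent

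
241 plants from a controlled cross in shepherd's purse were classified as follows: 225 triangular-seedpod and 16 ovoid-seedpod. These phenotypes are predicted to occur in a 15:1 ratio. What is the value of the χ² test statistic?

Under the 15:1 hypothesis (Σ ratio = 16, N = 241):
  triangular-seedpod: 241 × 15/16 = 225.9375
  ovoid-seedpod: 241 × 1/16 = 15.0625
χ² = Σ (O − E)² / E
  triangular-seedpod: (225 − 225.9375)² / 225.9375 = 0.0039
  ovoid-seedpod: (16 − 15.0625)² / 15.0625 = 0.0584
χ² = 0.0039 + 0.0584 = 0.0623 ≈ 0.062

0.062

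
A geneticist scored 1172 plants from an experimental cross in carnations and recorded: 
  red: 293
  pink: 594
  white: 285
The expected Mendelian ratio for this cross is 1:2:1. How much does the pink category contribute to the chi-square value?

0.109

The 1:2:1 ratio has 4 parts, so with N = 1172 the expected counts are:
  red: 1172 × 1/4 = 293
  pink: 1172 × 2/4 = 586
  white: 1172 × 1/4 = 293
Contribution of pink: (594 − 586)² / 586 = 0.1092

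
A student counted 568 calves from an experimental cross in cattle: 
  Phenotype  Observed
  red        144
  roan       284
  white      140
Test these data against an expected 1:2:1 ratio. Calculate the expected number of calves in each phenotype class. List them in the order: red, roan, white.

142, 284, 142

Under the 1:2:1 hypothesis (Σ ratio = 4, N = 568):
  red: 568 × 1/4 = 142
  roan: 568 × 2/4 = 284
  white: 568 × 1/4 = 142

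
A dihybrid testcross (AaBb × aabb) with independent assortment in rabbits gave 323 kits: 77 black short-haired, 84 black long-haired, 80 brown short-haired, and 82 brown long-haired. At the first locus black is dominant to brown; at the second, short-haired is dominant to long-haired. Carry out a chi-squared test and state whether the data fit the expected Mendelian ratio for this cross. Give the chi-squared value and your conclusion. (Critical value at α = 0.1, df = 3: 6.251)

A dihybrid testcross with independent assortment gives a 1:1:1:1 ratio.
Expected counts for N = 323 under a 1:1:1:1 ratio (total parts = 4):
  black short-haired: 323 × 1/4 = 80.75
  black long-haired: 323 × 1/4 = 80.75
  brown short-haired: 323 × 1/4 = 80.75
  brown long-haired: 323 × 1/4 = 80.75
χ² = Σ (O − E)² / E
  black short-haired: (77 − 80.75)² / 80.75 = 0.1741
  black long-haired: (84 − 80.75)² / 80.75 = 0.1308
  brown short-haired: (80 − 80.75)² / 80.75 = 0.0070
  brown long-haired: (82 − 80.75)² / 80.75 = 0.0193
χ² = 0.1741 + 0.1308 + 0.0070 + 0.0193 = 0.3312 ≈ 0.331
Degrees of freedom = 4 − 1 = 3; critical value at α = 0.1 is 6.251.
Since 0.331 < 6.251, we fail to reject the null hypothesis — the data are consistent with the 1:1:1:1 ratio.

0.331; consistent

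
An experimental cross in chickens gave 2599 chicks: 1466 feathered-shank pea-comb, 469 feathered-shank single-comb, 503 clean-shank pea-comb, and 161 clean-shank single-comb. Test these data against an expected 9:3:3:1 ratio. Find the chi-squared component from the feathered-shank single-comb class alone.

0.688

The 9:3:3:1 ratio has 16 parts, so with N = 2599 the expected counts are:
  feathered-shank pea-comb: 2599 × 9/16 = 1461.9375
  feathered-shank single-comb: 2599 × 3/16 = 487.3125
  clean-shank pea-comb: 2599 × 3/16 = 487.3125
  clean-shank single-comb: 2599 × 1/16 = 162.4375
Contribution of feathered-shank single-comb: (469 − 487.3125)² / 487.3125 = 0.6882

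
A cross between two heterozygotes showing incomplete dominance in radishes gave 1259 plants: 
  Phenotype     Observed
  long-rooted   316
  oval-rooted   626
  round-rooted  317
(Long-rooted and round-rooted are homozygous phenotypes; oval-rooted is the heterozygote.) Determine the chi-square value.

With incomplete dominance, a heterozygote × heterozygote cross gives a 1:2:1 phenotypic ratio.
The 1:2:1 ratio has 4 parts, so with N = 1259 the expected counts are:
  long-rooted: 1259 × 1/4 = 314.75
  oval-rooted: 1259 × 2/4 = 629.5
  round-rooted: 1259 × 1/4 = 314.75
χ² = Σ (O − E)² / E
  long-rooted: (316 − 314.75)² / 314.75 = 0.0050
  oval-rooted: (626 − 629.5)² / 629.5 = 0.0195
  round-rooted: (317 − 314.75)² / 314.75 = 0.0161
χ² = 0.0050 + 0.0195 + 0.0161 = 0.0406 ≈ 0.041

0.041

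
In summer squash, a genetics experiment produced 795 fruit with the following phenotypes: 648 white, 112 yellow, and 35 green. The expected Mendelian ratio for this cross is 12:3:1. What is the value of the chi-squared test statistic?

18.048

Expected counts for N = 795 under a 12:3:1 ratio (total parts = 16):
  white: 795 × 12/16 = 596.25
  yellow: 795 × 3/16 = 149.0625
  green: 795 × 1/16 = 49.6875
χ² = Σ (O − E)² / E
  white: (648 − 596.25)² / 596.25 = 4.4915
  yellow: (112 − 149.0625)² / 149.0625 = 9.2151
  green: (35 − 49.6875)² / 49.6875 = 4.3416
χ² = 4.4915 + 9.2151 + 4.3416 = 18.0482 ≈ 18.048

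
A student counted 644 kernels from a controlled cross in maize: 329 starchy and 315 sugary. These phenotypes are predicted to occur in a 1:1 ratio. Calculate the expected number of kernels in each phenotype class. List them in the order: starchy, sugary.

322, 322

The 1:1 ratio has 2 parts, so with N = 644 the expected counts are:
  starchy: 644 × 1/2 = 322
  sugary: 644 × 1/2 = 322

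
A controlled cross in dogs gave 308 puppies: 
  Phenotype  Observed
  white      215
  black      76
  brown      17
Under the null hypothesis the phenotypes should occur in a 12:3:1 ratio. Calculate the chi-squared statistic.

7.139

Total ratio parts = 16. Expected numbers out of 308:
  white: 308 × 12/16 = 231
  black: 308 × 3/16 = 57.75
  brown: 308 × 1/16 = 19.25
χ² = Σ (O − E)² / E
  white: (215 − 231)² / 231 = 1.1082
  black: (76 − 57.75)² / 57.75 = 5.7673
  brown: (17 − 19.25)² / 19.25 = 0.2630
χ² = 1.1082 + 5.7673 + 0.2630 = 7.1385 ≈ 7.139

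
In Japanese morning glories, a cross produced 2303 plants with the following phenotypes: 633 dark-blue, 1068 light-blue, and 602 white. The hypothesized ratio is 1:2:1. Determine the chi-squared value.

The 1:2:1 ratio has 4 parts, so with N = 2303 the expected counts are:
  dark-blue: 2303 × 1/4 = 575.75
  light-blue: 2303 × 2/4 = 1151.5
  white: 2303 × 1/4 = 575.75
χ² = Σ (O − E)² / E
  dark-blue: (633 − 575.75)² / 575.75 = 5.6927
  light-blue: (1068 − 1151.5)² / 1151.5 = 6.0549
  white: (602 − 575.75)² / 575.75 = 1.1968
χ² = 5.6927 + 6.0549 + 1.1968 = 12.9444 ≈ 12.944

12.944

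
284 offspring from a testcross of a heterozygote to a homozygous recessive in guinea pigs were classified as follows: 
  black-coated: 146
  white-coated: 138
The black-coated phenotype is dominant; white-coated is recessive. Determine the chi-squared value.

A testcross of a heterozygote (Aa × aa) gives a 1:1 phenotypic ratio.
Total ratio parts = 2. Expected numbers out of 284:
  black-coated: 284 × 1/2 = 142
  white-coated: 284 × 1/2 = 142
χ² = Σ (O − E)² / E
  black-coated: (146 − 142)² / 142 = 0.1127
  white-coated: (138 − 142)² / 142 = 0.1127
χ² = 0.1127 + 0.1127 = 0.2254 ≈ 0.225

0.225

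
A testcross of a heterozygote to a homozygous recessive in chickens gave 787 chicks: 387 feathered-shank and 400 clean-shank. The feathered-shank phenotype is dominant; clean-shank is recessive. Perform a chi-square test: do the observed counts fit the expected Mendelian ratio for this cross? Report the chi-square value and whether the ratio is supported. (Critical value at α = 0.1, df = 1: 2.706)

0.215; consistent

A testcross of a heterozygote (Aa × aa) gives a 1:1 phenotypic ratio.
Total ratio parts = 2. Expected numbers out of 787:
  feathered-shank: 787 × 1/2 = 393.5
  clean-shank: 787 × 1/2 = 393.5
χ² = Σ (O − E)² / E
  feathered-shank: (387 − 393.5)² / 393.5 = 0.1074
  clean-shank: (400 − 393.5)² / 393.5 = 0.1074
χ² = 0.1074 + 0.1074 = 0.2148 ≈ 0.215
Degrees of freedom = 2 − 1 = 1; critical value at α = 0.1 is 2.706.
Since 0.215 < 2.706, we fail to reject the null hypothesis — the data are consistent with the 1:1 ratio.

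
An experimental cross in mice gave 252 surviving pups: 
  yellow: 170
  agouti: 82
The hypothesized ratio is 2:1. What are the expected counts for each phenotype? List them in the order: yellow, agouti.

168, 84

Under the 2:1 hypothesis (Σ ratio = 3, N = 252):
  yellow: 252 × 2/3 = 168
  agouti: 252 × 1/3 = 84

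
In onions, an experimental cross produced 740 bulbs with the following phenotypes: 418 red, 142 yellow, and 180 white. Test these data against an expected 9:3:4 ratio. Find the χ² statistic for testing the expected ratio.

Total ratio parts = 16. Expected numbers out of 740:
  red: 740 × 9/16 = 416.25
  yellow: 740 × 3/16 = 138.75
  white: 740 × 4/16 = 185
χ² = Σ (O − E)² / E
  red: (418 − 416.25)² / 416.25 = 0.0074
  yellow: (142 − 138.75)² / 138.75 = 0.0761
  white: (180 − 185)² / 185 = 0.1351
χ² = 0.0074 + 0.0761 + 0.1351 = 0.2186 ≈ 0.219

0.219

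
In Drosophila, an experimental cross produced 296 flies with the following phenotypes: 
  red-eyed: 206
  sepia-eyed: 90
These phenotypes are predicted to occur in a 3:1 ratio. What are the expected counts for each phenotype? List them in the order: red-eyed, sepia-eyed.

222, 74

Total ratio parts = 4. Expected numbers out of 296:
  red-eyed: 296 × 3/4 = 222
  sepia-eyed: 296 × 1/4 = 74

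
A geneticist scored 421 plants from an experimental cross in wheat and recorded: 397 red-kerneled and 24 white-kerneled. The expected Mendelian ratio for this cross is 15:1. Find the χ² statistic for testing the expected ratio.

0.217

Under the 15:1 hypothesis (Σ ratio = 16, N = 421):
  red-kerneled: 421 × 15/16 = 394.6875
  white-kerneled: 421 × 1/16 = 26.3125
χ² = Σ (O − E)² / E
  red-kerneled: (397 − 394.6875)² / 394.6875 = 0.0135
  white-kerneled: (24 − 26.3125)² / 26.3125 = 0.2032
χ² = 0.0135 + 0.2032 = 0.2167 ≈ 0.217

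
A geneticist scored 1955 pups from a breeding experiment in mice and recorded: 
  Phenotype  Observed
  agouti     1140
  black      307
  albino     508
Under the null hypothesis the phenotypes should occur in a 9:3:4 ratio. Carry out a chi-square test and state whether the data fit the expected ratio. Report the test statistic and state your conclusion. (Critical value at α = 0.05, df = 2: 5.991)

11.914; not consistent

Total ratio parts = 16. Expected numbers out of 1955:
  agouti: 1955 × 9/16 = 1099.6875
  black: 1955 × 3/16 = 366.5625
  albino: 1955 × 4/16 = 488.75
χ² = Σ (O − E)² / E
  agouti: (1140 − 1099.6875)² / 1099.6875 = 1.4778
  black: (307 − 366.5625)² / 366.5625 = 9.6783
  albino: (508 − 488.75)² / 488.75 = 0.7582
χ² = 1.4778 + 9.6783 + 0.7582 = 11.9143 ≈ 11.914
Degrees of freedom = 3 − 1 = 2; critical value at α = 0.05 is 5.991.
Since 11.914 > 5.991, we reject the null hypothesis — the data do not fit the 9:3:4 ratio.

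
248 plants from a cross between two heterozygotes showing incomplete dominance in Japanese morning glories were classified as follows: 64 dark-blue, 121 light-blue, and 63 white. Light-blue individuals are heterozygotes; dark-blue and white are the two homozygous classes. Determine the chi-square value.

With incomplete dominance, a heterozygote × heterozygote cross gives a 1:2:1 phenotypic ratio.
Under the 1:2:1 hypothesis (Σ ratio = 4, N = 248):
  dark-blue: 248 × 1/4 = 62
  light-blue: 248 × 2/4 = 124
  white: 248 × 1/4 = 62
χ² = Σ (O − E)² / E
  dark-blue: (64 − 62)² / 62 = 0.0645
  light-blue: (121 − 124)² / 124 = 0.0726
  white: (63 − 62)² / 62 = 0.0161
χ² = 0.0645 + 0.0726 + 0.0161 = 0.1532 ≈ 0.153

0.153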